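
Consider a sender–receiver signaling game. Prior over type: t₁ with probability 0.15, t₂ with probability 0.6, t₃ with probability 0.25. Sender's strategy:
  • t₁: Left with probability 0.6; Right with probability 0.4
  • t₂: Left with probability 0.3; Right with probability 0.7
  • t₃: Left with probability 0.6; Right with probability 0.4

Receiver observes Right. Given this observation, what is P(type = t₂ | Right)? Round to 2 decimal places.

P(Right) = 0.15·0.4 + 0.6·0.7 + 0.25·0.4 = 0.58
P(t₂ | Right) = (0.6·0.7) / 0.58 = 0.42 / 0.58 = 0.724138

0.72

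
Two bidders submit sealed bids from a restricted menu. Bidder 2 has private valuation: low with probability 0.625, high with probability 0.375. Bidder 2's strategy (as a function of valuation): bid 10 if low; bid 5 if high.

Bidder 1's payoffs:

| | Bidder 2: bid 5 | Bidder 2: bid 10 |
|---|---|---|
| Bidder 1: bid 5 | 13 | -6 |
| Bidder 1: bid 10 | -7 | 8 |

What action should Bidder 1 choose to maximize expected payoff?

E[bid 5] = 0.625·(-6) + 0.375·(13) = 1.125
E[bid 10] = 0.625·(8) + 0.375·(-7) = 2.375
Best response: bid 10 (2.375 is the largest).

bid 10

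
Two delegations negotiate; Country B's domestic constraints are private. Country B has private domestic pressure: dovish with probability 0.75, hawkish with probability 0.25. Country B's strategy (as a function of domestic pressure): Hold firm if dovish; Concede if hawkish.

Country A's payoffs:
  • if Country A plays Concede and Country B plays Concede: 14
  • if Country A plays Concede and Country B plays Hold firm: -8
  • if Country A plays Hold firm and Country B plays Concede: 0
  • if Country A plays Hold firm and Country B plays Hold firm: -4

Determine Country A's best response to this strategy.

Concede

E[Concede] = 0.75·(-8) + 0.25·(14) = -2.5
E[Hold firm] = 0.75·(-4) + 0.25·(0) = -3
Best response: Concede (-2.5 is the largest).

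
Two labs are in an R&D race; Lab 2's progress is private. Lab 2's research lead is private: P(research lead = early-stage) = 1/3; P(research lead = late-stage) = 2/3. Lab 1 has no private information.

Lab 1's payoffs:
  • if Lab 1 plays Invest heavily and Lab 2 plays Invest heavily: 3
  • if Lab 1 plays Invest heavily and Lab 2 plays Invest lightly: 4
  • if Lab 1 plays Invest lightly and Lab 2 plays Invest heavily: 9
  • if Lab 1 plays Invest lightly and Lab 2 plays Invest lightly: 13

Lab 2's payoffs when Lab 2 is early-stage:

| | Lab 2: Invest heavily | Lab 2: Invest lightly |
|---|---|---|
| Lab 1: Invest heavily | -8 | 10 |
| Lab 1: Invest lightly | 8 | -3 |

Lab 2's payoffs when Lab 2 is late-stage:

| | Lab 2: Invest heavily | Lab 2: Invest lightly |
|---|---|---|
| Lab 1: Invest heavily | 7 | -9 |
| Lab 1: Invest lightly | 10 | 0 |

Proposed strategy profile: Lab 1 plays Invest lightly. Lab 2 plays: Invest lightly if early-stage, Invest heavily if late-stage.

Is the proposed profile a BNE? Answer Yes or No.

A profile is a BNE iff every type of every player is best-responding given beliefs about the other side.
Lab 1 plays Invest lightly: E[Invest lightly] = 1/3·(13) + 2/3·(9) = 31/3; E[Invest heavily] = 10/3. Best-responding. ✓
Lab 2 (research lead early-stage), facing Invest lightly: Invest heavily gives 8, Invest lightly gives -3. Proposed Invest lightly is not best — profitable deviation exists. ✗
Lab 2 (research lead late-stage), facing Invest lightly: Invest heavily gives 10, Invest lightly gives 0. Proposed Invest heavily is best. ✓

No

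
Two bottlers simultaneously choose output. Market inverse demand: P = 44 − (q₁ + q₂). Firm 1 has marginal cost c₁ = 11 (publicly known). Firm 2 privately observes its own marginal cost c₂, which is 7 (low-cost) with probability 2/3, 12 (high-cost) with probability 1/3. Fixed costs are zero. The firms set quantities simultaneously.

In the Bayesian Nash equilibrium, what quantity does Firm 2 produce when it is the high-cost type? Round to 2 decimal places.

10.89

Firm 2 with cost c maximizes (44 − (q₁+q₂) − c)·q₂, giving q₂(c) = (44 − c − q₁)/2.
E[c₂] = 2/3·7 + 1/3·12 = 8.66667
Firm 1's FOC against E[q₂] yields q₁ = (44 − 2·11 + E[c₂])/3 = (44 − 22 + 8.66667)/3 = 10.2222.
q₂(high-cost) = (44 − 12 − 10.2222)/2 = 10.8889.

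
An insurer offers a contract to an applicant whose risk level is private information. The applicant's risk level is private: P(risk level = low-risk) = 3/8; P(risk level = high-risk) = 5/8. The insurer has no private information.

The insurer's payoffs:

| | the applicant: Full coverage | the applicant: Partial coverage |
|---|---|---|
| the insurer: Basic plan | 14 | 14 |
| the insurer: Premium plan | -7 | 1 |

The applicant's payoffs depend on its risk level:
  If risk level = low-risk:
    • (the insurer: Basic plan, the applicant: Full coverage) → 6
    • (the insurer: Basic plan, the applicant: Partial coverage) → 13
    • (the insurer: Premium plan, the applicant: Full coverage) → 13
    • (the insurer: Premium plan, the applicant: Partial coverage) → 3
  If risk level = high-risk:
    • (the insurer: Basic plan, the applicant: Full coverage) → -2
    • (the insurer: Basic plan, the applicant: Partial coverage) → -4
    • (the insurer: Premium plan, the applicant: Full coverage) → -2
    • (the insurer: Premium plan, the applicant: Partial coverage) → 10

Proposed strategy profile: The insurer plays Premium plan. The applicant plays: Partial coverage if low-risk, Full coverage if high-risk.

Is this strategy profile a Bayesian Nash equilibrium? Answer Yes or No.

The insurer plays Premium plan: E[Premium plan] = 3/8·(1) + 5/8·(-7) = -4; E[Basic plan] = 14. Not best-responding. ✗
The applicant (risk level low-risk), facing Premium plan: Full coverage gives 13, Partial coverage gives 3. Proposed Partial coverage is not best — profitable deviation exists. ✗
The applicant (risk level high-risk), facing Premium plan: Full coverage gives -2, Partial coverage gives 10. Proposed Full coverage is not best — profitable deviation exists. ✗

No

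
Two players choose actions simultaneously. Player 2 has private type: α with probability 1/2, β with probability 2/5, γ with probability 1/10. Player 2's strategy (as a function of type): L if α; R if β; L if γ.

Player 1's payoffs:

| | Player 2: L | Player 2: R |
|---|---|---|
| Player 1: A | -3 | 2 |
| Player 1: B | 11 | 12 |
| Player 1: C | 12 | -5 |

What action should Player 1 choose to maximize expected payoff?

E[A] = 1/2·(-3) + 2/5·(2) + 1/10·(-3) = -1
E[B] = 1/2·(11) + 2/5·(12) + 1/10·(11) = 57/5
E[C] = 1/2·(12) + 2/5·(-5) + 1/10·(12) = 26/5
Best response: B (57/5 is the largest).

B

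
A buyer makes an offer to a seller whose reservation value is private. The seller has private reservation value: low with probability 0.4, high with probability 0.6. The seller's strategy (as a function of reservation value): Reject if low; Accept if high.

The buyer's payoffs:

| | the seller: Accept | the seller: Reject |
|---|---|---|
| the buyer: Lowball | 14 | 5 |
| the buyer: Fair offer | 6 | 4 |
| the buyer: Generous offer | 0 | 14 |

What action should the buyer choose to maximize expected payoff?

Lowball

Compute the buyer's expected payoff for each action, taking the expectation over the seller's type.
E[Lowball] = 0.4·(5) + 0.6·(14) = 10.4
E[Fair offer] = 0.4·(4) + 0.6·(6) = 5.2
E[Generous offer] = 0.4·(14) + 0.6·(0) = 5.6
Best response: Lowball (10.4 is the largest).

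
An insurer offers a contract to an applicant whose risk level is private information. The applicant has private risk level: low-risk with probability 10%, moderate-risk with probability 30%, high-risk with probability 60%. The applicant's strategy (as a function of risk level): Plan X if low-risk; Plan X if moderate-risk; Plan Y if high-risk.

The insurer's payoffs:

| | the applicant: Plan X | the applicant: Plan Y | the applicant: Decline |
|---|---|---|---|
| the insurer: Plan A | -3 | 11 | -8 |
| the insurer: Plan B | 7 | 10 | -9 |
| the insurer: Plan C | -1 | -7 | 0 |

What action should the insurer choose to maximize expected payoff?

Compute the insurer's expected payoff for each action, taking the expectation over the applicant's type.
E[Plan A] = 0.1·(-3) + 0.3·(-3) + 0.6·(11) = 5.4
E[Plan B] = 0.1·(7) + 0.3·(7) + 0.6·(10) = 8.8
E[Plan C] = 0.1·(-1) + 0.3·(-1) + 0.6·(-7) = -4.6
Best response: Plan B (8.8 is the largest).

Plan B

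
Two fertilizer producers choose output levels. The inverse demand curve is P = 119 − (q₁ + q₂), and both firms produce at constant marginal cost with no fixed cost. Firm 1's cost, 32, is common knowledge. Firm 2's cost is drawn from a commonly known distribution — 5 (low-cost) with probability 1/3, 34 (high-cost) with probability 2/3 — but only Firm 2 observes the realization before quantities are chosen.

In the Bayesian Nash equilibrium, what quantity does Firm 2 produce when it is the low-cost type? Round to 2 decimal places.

43.78

Each type of Firm 2 best-responds to q₁; Firm 1 best-responds to the expected q₂ over Firm 2's types.
Firm 2 with cost c maximizes (119 − (q₁+q₂) − c)·q₂, giving q₂(c) = (119 − c − q₁)/2.
E[c₂] = 1/3·5 + 2/3·34 = 24.3333
Firm 1's FOC against E[q₂] yields q₁ = (119 − 2·32 + E[c₂])/3 = (119 − 64 + 24.3333)/3 = 26.4444.
q₂(low-cost) = (119 − 5 − 26.4444)/2 = 43.7778.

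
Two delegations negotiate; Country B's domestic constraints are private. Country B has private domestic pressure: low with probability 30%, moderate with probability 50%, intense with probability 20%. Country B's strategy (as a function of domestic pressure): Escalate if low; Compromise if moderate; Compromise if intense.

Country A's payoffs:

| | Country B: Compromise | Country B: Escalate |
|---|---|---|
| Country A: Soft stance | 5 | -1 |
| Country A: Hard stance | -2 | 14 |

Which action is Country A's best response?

E[Soft stance] = 0.3·(-1) + 0.5·(5) + 0.2·(5) = 3.2
E[Hard stance] = 0.3·(14) + 0.5·(-2) + 0.2·(-2) = 2.8
Best response: Soft stance (3.2 is the largest).

Soft stance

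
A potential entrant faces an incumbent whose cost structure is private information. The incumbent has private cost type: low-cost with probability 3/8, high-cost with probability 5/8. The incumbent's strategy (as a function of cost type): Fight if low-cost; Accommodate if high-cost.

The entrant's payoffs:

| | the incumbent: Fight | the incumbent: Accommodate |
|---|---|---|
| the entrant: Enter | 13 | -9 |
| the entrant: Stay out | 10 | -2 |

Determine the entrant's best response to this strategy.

E[Enter] = 3/8·(13) + 5/8·(-9) = -3/4
E[Stay out] = 3/8·(10) + 5/8·(-2) = 5/2
Best response: Stay out (5/2 is the largest).

Stay out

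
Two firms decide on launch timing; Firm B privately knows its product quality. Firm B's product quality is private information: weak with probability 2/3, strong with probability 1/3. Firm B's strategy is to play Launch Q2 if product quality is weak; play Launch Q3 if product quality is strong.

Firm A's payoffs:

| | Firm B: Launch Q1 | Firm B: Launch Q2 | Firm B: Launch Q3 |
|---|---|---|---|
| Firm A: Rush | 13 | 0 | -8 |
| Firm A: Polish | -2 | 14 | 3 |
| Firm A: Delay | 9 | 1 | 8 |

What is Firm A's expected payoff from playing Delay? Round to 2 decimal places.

Take the expectation over Firm B's product quality, weighting each type's action by its prior probability.
E[Delay] = 2/3·1 + 1/3·8 = 2/3 + 8/3 = 10/3

3.33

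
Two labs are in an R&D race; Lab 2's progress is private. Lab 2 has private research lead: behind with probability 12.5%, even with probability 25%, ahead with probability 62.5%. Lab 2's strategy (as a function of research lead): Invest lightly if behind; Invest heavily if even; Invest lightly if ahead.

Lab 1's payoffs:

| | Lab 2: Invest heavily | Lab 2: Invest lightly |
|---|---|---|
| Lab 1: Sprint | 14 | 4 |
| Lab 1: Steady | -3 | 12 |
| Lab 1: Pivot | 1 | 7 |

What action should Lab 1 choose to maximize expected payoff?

Compute Lab 1's expected payoff for each action, taking the expectation over Lab 2's type.
E[Sprint] = 0.125·(4) + 0.25·(14) + 0.625·(4) = 6.5
E[Steady] = 0.125·(12) + 0.25·(-3) + 0.625·(12) = 8.25
E[Pivot] = 0.125·(7) + 0.25·(1) + 0.625·(7) = 5.5
Best response: Steady (8.25 is the largest).

Steady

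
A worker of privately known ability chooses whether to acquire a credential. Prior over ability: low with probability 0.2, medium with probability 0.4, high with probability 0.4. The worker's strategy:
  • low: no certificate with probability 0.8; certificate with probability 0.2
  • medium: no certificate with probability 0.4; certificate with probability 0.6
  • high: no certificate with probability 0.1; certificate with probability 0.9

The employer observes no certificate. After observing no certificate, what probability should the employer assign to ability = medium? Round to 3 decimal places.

0.444

P(no certificate) = 0.2·0.8 + 0.4·0.4 + 0.4·0.1 = 0.36
P(medium | no certificate) = (0.4·0.4) / 0.36 = 0.16 / 0.36 = 0.444444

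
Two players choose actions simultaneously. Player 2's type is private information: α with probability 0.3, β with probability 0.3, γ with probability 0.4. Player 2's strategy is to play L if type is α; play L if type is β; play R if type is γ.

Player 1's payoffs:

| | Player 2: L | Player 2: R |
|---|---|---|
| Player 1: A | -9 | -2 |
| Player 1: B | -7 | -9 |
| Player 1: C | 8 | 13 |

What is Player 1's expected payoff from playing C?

E[C] = 0.3·8 + 0.3·8 + 0.4·13 = 2.4 + 2.4 + 5.2 = 10

10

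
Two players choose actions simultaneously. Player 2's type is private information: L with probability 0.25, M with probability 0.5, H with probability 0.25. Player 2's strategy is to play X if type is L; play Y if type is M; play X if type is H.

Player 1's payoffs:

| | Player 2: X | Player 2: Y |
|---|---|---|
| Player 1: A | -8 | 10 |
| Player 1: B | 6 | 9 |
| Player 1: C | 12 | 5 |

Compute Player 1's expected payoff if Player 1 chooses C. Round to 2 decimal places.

E[C] = 0.25·12 + 0.5·5 + 0.25·12 = 3 + 2.5 + 3 = 8.5

8.50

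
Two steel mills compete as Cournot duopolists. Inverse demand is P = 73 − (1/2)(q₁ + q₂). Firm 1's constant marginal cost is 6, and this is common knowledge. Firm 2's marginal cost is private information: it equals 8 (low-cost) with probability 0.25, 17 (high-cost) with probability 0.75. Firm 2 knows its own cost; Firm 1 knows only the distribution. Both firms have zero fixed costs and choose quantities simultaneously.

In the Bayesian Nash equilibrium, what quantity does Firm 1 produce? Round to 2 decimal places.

50.50

Type-c best response for Firm 2: q₂(c) = (73 − c) − q₁/2.
Firm 1 maximizes expected profit; its first-order condition is 73 − q₁ − (1/2)E[q₂] − 6 = 0.
Substituting E[q₂] and solving: E[c₂] = 14.75, so q₁ = (73 − 2·6 + 14.75)/(3/2) = 50.5.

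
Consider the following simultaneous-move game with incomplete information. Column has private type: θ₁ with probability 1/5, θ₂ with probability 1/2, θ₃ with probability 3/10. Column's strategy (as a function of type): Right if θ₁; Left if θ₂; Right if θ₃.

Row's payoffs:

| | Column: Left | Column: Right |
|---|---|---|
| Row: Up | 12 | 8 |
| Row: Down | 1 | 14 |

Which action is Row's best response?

Compute Row's expected payoff for each action, taking the expectation over Column's type.
E[Up] = 1/5·(8) + 1/2·(12) + 3/10·(8) = 10
E[Down] = 1/5·(14) + 1/2·(1) + 3/10·(14) = 15/2
Best response: Up (10 is the largest).

Up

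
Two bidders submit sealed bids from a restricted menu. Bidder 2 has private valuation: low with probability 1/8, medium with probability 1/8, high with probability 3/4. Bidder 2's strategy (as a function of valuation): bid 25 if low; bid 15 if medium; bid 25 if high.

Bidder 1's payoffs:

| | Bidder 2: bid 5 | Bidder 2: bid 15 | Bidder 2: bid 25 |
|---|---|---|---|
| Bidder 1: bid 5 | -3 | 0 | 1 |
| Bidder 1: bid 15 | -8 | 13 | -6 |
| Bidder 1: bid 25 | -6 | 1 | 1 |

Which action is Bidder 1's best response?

E[bid 5] = 1/8·(1) + 1/8·(0) + 3/4·(1) = 7/8
E[bid 15] = 1/8·(-6) + 1/8·(13) + 3/4·(-6) = -29/8
E[bid 25] = 1/8·(1) + 1/8·(1) + 3/4·(1) = 1
Best response: bid 25 (1 is the largest).

bid 25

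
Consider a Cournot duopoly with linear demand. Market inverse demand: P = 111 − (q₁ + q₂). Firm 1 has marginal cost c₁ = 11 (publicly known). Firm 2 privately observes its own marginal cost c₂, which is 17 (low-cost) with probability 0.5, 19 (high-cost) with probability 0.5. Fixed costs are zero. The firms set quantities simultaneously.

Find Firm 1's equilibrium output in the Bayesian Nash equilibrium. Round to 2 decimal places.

Firm 2 with cost c maximizes (111 − (q₁+q₂) − c)·q₂, giving q₂(c) = (111 − c − q₁)/2.
E[c₂] = 0.5·17 + 0.5·19 = 18
Firm 1's FOC against E[q₂] yields q₁ = (111 − 2·11 + E[c₂])/3 = (111 − 22 + 18)/3 = 35.6667.

35.67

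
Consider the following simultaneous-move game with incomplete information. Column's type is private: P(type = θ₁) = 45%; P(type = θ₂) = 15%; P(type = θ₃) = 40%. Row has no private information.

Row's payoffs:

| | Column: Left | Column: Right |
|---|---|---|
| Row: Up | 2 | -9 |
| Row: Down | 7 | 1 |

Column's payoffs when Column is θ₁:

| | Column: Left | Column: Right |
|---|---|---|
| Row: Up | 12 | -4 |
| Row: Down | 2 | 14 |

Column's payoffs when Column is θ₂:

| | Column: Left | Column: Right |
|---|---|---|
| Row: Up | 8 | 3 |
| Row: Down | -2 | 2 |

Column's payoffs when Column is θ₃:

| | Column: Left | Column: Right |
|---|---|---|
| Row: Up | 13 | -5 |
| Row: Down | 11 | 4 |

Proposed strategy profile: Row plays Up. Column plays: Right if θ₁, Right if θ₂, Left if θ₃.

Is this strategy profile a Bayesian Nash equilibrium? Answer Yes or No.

Row plays Up: E[Up] = 0.45·(-9) + 0.15·(-9) + 0.4·(2) = -4.6; E[Down] = 3.4. Not best-responding. ✗
Column (type θ₁), facing Up: Left gives 12, Right gives -4. Proposed Right is not best — profitable deviation exists. ✗
Column (type θ₂), facing Up: Left gives 8, Right gives 3. Proposed Right is not best — profitable deviation exists. ✗
Column (type θ₃), facing Up: Left gives 13, Right gives -5. Proposed Left is best. ✓

No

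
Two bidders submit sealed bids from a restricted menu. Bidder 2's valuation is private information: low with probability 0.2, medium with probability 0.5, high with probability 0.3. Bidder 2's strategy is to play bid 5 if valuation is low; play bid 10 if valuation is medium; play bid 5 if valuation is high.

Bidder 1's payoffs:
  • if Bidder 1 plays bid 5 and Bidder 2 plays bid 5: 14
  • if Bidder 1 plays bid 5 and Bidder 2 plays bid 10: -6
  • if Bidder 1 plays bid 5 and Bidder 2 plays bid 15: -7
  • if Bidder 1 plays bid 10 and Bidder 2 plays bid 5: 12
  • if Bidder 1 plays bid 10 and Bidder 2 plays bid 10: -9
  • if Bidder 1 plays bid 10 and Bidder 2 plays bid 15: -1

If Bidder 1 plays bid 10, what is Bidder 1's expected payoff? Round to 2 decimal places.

E[bid 10] = 0.2·12 + 0.5·(-9) + 0.3·12 = 2.4 + (-4.5) + 3.6 = 1.5

1.50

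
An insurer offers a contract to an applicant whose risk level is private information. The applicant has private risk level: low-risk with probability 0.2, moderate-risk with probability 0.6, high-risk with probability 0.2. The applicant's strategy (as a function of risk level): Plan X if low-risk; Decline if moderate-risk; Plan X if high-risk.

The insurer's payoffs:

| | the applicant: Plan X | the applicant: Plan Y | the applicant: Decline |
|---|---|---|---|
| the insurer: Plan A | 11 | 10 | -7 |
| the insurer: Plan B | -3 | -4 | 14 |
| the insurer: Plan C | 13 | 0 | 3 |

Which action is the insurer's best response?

E[Plan A] = 0.2·(11) + 0.6·(-7) + 0.2·(11) = 0.2
E[Plan B] = 0.2·(-3) + 0.6·(14) + 0.2·(-3) = 7.2
E[Plan C] = 0.2·(13) + 0.6·(3) + 0.2·(13) = 7
Best response: Plan B (7.2 is the largest).

Plan B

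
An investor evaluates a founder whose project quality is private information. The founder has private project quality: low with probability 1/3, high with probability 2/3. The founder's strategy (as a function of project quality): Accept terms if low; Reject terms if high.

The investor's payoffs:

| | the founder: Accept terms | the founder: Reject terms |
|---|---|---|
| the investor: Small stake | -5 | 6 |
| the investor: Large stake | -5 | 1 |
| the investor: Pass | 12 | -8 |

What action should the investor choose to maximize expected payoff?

E[Small stake] = 1/3·(-5) + 2/3·(6) = 7/3
E[Large stake] = 1/3·(-5) + 2/3·(1) = -1
E[Pass] = 1/3·(12) + 2/3·(-8) = -4/3
Best response: Small stake (7/3 is the largest).

Small stake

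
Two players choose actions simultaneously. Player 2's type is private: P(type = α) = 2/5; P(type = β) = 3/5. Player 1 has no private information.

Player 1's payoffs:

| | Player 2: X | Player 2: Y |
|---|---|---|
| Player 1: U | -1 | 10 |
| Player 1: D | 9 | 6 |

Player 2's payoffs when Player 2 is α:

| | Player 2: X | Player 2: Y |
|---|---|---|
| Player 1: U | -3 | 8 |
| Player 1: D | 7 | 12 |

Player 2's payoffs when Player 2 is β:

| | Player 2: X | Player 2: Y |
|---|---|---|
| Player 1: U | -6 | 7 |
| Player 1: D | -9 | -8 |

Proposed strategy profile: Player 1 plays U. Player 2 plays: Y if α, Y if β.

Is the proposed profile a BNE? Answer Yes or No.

Yes

A profile is a BNE iff every type of every player is best-responding given beliefs about the other side.
Player 1 plays U: E[U] = 2/5·(10) + 3/5·(10) = 10; E[D] = 6. Best-responding. ✓
Player 2 (type α), facing U: X gives -3, Y gives 8. Proposed Y is best. ✓
Player 2 (type β), facing U: X gives -6, Y gives 7. Proposed Y is best. ✓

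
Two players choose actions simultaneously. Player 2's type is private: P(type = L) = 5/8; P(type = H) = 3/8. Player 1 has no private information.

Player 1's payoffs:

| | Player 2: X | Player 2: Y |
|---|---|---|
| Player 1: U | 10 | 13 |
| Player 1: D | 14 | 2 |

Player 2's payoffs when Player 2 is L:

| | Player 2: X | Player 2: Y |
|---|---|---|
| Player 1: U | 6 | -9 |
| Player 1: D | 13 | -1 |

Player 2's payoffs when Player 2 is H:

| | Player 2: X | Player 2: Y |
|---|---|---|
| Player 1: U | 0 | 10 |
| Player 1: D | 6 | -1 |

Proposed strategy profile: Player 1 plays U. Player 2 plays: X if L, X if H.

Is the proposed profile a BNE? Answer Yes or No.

Player 1 plays U: E[U] = 5/8·(10) + 3/8·(10) = 10; E[D] = 14. Not best-responding. ✗
Player 2 (type L), facing U: X gives 6, Y gives -9. Proposed X is best. ✓
Player 2 (type H), facing U: X gives 0, Y gives 10. Proposed X is not best — profitable deviation exists. ✗

No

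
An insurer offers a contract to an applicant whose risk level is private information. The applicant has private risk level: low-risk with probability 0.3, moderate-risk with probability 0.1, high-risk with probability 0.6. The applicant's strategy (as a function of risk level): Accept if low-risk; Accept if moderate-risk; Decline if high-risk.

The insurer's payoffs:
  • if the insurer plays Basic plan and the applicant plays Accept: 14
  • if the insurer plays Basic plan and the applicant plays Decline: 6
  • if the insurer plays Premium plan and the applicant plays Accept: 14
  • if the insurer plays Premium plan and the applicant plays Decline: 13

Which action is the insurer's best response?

Premium plan

E[Basic plan] = 0.3·(14) + 0.1·(14) + 0.6·(6) = 9.2
E[Premium plan] = 0.3·(14) + 0.1·(14) + 0.6·(13) = 13.4
Best response: Premium plan (13.4 is the largest).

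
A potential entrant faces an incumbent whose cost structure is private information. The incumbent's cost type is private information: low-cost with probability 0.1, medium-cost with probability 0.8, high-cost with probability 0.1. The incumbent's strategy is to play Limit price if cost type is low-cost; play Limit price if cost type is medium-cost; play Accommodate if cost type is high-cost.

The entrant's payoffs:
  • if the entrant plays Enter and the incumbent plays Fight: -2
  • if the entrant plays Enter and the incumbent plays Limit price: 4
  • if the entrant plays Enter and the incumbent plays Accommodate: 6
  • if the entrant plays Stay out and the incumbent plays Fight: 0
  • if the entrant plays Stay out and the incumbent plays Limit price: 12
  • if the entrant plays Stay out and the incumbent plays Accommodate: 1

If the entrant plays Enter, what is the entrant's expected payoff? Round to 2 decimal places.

E[Enter] = 0.1·4 + 0.8·4 + 0.1·6 = 0.4 + 3.2 + 0.6 = 4.2

4.20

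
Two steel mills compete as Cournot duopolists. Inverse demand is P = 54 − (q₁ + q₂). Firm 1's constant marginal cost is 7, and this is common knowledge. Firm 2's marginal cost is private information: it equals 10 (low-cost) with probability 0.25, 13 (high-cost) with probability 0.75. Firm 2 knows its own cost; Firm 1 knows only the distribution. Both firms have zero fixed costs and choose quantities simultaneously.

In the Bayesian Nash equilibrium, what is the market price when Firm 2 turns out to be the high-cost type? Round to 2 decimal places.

Each type of Firm 2 best-responds to q₁; Firm 1 best-responds to the expected q₂ over Firm 2's types.
Firm 2 with cost c maximizes (54 − (q₁+q₂) − c)·q₂, giving q₂(c) = (54 − c − q₁)/2.
E[c₂] = 0.25·10 + 0.75·13 = 12.25
Firm 1's FOC against E[q₂] yields q₁ = (54 − 2·7 + E[c₂])/3 = (54 − 14 + 12.25)/3 = 17.4167.
q₂(high-cost) = 11.7917, so P = 54 − (17.4167 + 11.7917) = 24.7917.

24.79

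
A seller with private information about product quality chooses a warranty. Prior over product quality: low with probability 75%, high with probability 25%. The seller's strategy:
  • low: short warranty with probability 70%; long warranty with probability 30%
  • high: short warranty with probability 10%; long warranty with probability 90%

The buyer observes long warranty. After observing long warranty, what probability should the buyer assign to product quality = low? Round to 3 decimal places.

0.500

Apply Bayes' rule using the sender's strategy as the likelihood.
P(long warranty) = 0.75·0.3 + 0.25·0.9 = 0.45
P(low | long warranty) = (0.75·0.3) / 0.45 = 0.225 / 0.45 = 0.5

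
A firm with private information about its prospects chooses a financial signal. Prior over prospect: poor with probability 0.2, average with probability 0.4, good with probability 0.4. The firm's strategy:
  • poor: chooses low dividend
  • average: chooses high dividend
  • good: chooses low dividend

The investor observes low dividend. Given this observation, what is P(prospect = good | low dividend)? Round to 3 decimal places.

P(low dividend) = 0.2·1 + 0.4·0 + 0.4·1 = 0.6
P(good | low dividend) = (0.4·1) / 0.6 = 0.4 / 0.6 = 0.666667

0.667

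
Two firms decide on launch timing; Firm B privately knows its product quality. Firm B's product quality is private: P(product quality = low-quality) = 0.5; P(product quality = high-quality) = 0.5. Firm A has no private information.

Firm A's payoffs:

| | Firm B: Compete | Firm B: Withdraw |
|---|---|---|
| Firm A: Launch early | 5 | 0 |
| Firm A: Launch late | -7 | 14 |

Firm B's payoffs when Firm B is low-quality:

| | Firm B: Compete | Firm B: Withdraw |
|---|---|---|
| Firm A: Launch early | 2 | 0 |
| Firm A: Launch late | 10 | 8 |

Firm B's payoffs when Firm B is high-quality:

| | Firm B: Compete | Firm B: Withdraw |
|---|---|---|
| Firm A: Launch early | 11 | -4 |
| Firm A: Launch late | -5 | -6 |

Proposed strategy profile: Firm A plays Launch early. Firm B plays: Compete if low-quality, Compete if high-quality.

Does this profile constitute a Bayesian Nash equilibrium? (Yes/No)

Yes

Firm A plays Launch early: E[Launch early] = 0.5·(5) + 0.5·(5) = 5; E[Launch late] = -7. Best-responding. ✓
Firm B (product quality low-quality), facing Launch early: Compete gives 2, Withdraw gives 0. Proposed Compete is best. ✓
Firm B (product quality high-quality), facing Launch early: Compete gives 11, Withdraw gives -4. Proposed Compete is best. ✓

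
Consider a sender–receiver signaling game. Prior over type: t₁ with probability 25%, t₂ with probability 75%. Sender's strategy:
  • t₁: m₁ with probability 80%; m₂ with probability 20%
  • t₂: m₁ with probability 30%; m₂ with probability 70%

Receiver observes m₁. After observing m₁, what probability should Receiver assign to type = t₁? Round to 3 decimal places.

P(m₁) = 0.25·0.8 + 0.75·0.3 = 0.425
P(t₁ | m₁) = (0.25·0.8) / 0.425 = 0.2 / 0.425 = 0.470588

0.471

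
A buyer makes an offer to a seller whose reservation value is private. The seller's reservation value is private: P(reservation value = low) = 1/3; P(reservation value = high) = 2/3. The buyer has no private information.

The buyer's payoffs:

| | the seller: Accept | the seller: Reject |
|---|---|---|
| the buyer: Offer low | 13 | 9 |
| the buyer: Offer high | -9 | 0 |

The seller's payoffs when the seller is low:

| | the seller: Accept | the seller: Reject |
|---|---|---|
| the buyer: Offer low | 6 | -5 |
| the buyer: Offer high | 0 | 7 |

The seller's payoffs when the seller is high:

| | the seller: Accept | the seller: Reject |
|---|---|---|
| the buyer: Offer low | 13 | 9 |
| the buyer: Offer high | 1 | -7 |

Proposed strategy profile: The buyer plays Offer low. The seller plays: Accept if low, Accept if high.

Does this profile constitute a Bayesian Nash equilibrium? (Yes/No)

The buyer plays Offer low: E[Offer low] = 1/3·(13) + 2/3·(13) = 13; E[Offer high] = -9. Best-responding. ✓
The seller (reservation value low), facing Offer low: Accept gives 6, Reject gives -5. Proposed Accept is best. ✓
The seller (reservation value high), facing Offer low: Accept gives 13, Reject gives 9. Proposed Accept is best. ✓

Yes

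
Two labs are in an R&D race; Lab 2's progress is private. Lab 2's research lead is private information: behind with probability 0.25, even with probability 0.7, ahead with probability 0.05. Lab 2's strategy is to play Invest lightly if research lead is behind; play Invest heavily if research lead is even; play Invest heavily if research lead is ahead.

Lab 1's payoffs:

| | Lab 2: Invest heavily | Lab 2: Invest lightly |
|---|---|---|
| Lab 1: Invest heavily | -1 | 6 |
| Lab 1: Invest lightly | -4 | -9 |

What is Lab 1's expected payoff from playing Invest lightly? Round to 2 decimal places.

-5.25

E[Invest lightly] = 0.25·(-9) + 0.7·(-4) + 0.05·(-4) = (-2.25) + (-2.8) + (-0.2) = -5.25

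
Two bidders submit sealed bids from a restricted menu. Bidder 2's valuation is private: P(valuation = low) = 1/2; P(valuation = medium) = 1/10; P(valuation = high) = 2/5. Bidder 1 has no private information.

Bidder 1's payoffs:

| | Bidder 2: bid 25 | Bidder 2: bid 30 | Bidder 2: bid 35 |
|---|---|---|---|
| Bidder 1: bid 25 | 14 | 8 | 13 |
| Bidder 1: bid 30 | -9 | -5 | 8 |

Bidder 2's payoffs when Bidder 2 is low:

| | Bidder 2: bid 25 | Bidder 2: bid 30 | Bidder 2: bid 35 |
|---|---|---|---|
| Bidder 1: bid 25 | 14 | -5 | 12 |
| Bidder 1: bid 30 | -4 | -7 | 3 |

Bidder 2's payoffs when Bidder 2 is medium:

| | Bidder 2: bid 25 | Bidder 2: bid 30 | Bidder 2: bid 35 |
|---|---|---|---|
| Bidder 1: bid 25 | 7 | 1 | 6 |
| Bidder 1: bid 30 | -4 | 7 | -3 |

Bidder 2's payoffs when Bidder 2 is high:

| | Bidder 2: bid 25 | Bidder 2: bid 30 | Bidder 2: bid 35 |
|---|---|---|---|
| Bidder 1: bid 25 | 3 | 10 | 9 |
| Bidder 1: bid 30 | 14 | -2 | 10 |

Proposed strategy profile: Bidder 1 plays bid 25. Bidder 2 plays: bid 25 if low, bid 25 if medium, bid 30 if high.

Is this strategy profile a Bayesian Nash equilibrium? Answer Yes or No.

Yes

A profile is a BNE iff every type of every player is best-responding given beliefs about the other side.
Bidder 1 plays bid 25: E[bid 25] = 1/2·(14) + 1/10·(14) + 2/5·(8) = 58/5; E[bid 30] = -37/5. Best-responding. ✓
Bidder 2 (valuation low), facing bid 25: bid 25 gives 14, bid 30 gives -5, bid 35 gives 12. Proposed bid 25 is best. ✓
Bidder 2 (valuation medium), facing bid 25: bid 25 gives 7, bid 30 gives 1, bid 35 gives 6. Proposed bid 25 is best. ✓
Bidder 2 (valuation high), facing bid 25: bid 25 gives 3, bid 30 gives 10, bid 35 gives 9. Proposed bid 30 is best. ✓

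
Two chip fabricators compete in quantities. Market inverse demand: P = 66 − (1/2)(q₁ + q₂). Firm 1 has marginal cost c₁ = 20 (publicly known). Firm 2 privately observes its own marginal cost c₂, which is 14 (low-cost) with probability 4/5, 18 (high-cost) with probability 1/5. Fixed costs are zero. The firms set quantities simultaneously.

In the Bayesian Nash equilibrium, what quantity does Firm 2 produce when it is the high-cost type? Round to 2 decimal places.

Firm 2 with cost c maximizes (66 − (1/2)(q₁+q₂) − c)·q₂, giving q₂(c) = (66 − c − (1/2)q₁).
E[c₂] = 4/5·14 + 1/5·18 = 14.8
Firm 1's FOC against E[q₂] yields q₁ = (66 − 2·20 + E[c₂])/(3/2) = (66 − 40 + 14.8)/(3/2) = 27.2.
q₂(high-cost) = (66 − 18 − (1/2)·27.2) = 34.4.

34.40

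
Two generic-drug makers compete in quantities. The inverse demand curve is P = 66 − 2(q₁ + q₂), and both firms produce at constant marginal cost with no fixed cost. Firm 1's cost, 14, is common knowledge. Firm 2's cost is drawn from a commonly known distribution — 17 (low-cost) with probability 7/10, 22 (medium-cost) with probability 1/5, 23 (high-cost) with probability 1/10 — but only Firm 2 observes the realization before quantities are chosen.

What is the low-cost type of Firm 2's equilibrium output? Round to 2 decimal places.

7.53

Firm 2 with cost c maximizes (66 − 2(q₁+q₂) − c)·q₂, giving q₂(c) = (66 − c − 2q₁)/4.
E[c₂] = 7/10·17 + 1/5·22 + 1/10·23 = 18.6
Firm 1's FOC against E[q₂] yields q₁ = (66 − 2·14 + E[c₂])/6 = (66 − 28 + 18.6)/6 = 9.43333.
q₂(low-cost) = (66 − 17 − 2·9.43333)/4 = 7.53333.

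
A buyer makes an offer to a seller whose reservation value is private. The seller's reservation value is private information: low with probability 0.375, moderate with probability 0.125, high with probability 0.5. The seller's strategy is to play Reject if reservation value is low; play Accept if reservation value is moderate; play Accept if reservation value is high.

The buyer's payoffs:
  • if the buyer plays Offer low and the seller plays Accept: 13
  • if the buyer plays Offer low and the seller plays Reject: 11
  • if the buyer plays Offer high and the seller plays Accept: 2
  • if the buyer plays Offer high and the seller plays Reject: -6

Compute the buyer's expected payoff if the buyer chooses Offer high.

E[Offer high] = 0.375·(-6) + 0.125·2 + 0.5·2 = (-2.25) + 0.25 + 1 = -1

-1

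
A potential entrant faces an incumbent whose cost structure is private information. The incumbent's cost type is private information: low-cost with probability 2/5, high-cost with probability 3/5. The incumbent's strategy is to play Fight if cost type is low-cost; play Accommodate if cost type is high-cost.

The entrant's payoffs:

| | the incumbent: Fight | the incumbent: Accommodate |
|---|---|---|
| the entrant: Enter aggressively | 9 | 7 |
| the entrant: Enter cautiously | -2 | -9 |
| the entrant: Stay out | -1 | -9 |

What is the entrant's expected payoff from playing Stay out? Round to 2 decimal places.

E[Stay out] = 2/5·(-1) + 3/5·(-9) = (-2/5) + (-27/5) = -29/5

-5.80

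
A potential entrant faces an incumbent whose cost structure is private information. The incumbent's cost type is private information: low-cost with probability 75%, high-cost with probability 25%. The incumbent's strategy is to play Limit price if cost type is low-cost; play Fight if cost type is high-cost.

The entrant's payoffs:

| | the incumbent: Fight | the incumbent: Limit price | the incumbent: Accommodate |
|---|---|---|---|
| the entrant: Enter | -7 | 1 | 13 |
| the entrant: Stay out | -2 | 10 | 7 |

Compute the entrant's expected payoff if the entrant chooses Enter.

-1

Take the expectation over the incumbent's cost type, weighting each type's action by its prior probability.
E[Enter] = 0.75·1 + 0.25·(-7) = 0.75 + (-1.75) = -1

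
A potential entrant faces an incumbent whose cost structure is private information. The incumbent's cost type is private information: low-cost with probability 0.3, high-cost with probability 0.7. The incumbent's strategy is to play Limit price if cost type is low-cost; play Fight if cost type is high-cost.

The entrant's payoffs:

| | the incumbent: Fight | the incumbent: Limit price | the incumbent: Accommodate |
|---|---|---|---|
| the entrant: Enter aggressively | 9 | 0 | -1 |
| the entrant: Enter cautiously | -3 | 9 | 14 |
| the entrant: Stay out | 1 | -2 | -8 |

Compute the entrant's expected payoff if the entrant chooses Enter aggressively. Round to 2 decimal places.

6.30

E[Enter aggressively] = 0.3·0 + 0.7·9 = 0 + 6.3 = 6.3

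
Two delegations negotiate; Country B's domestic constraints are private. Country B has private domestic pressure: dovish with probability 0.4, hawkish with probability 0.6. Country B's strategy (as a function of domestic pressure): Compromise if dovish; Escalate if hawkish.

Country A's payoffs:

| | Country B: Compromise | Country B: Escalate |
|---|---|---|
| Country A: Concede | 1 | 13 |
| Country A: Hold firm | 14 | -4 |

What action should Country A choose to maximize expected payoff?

E[Concede] = 0.4·(1) + 0.6·(13) = 8.2
E[Hold firm] = 0.4·(14) + 0.6·(-4) = 3.2
Best response: Concede (8.2 is the largest).

Concede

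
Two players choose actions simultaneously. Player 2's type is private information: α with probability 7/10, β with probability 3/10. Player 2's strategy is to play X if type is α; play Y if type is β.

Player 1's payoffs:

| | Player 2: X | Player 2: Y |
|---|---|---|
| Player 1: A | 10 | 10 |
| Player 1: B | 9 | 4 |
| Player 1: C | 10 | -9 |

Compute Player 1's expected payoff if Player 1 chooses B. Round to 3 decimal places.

7.500

E[B] = 7/10·9 + 3/10·4 = 63/10 + 6/5 = 15/2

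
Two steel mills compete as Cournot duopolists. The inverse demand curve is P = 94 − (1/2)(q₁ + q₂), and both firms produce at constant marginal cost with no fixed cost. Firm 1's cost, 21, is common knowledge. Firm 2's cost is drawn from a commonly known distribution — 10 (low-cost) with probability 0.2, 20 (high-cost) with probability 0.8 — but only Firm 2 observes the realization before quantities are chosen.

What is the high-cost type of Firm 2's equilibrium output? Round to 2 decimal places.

Firm 2 with cost c maximizes (94 − (1/2)(q₁+q₂) − c)·q₂, giving q₂(c) = (94 − c − (1/2)q₁).
E[c₂] = 0.2·10 + 0.8·20 = 18
Firm 1's FOC against E[q₂] yields q₁ = (94 − 2·21 + E[c₂])/(3/2) = (94 − 42 + 18)/(3/2) = 46.6667.
q₂(high-cost) = (94 − 20 − (1/2)·46.6667) = 50.6667.

50.67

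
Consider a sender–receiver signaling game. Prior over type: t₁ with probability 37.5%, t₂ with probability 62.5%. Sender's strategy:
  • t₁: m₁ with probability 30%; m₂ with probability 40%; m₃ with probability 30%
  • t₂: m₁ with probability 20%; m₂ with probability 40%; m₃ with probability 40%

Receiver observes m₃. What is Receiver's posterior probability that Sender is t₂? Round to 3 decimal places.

0.690

Apply Bayes' rule using the sender's strategy as the likelihood.
P(m₃) = 0.375·0.3 + 0.625·0.4 = 0.3625
P(t₂ | m₃) = (0.625·0.4) / 0.3625 = 0.25 / 0.3625 = 0.689655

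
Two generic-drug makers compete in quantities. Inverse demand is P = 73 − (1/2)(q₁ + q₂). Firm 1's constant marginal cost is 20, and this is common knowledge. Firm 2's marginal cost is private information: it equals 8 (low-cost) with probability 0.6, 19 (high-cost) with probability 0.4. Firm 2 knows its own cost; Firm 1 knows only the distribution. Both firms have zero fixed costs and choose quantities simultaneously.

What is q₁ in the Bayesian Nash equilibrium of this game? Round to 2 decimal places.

30.27

Type-c best response for Firm 2: q₂(c) = (73 − c) − q₁/2.
Firm 1 maximizes expected profit; its first-order condition is 73 − q₁ − (1/2)E[q₂] − 20 = 0.
Substituting E[q₂] and solving: E[c₂] = 12.4, so q₁ = (73 − 2·20 + 12.4)/(3/2) = 30.2667.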